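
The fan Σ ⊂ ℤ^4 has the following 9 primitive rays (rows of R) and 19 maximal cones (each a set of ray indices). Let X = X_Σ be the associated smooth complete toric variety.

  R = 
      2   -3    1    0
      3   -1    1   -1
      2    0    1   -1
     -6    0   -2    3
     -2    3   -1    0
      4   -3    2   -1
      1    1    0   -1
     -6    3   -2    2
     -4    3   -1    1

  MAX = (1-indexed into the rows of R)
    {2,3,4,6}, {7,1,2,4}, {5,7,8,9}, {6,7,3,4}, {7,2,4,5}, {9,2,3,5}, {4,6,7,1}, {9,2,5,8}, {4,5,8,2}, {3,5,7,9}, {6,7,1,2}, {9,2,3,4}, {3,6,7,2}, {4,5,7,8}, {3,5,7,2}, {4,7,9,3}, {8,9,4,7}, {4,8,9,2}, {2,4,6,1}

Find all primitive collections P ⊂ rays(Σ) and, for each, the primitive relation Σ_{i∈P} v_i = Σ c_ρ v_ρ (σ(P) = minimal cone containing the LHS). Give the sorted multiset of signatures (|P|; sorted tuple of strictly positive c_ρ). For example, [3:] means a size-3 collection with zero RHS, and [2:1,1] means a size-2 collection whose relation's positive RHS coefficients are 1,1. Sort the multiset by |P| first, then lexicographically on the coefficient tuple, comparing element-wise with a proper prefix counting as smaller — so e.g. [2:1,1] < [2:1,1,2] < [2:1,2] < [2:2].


14 collections generate NE(X_Σ); each relation:

  {1,5}:  v_{1} + v_{5} = 0  ⟹  sig = [2:]
  {1,3}:  v_{1} + v_{3} = v_{6}  ⟹  sig = [2:1]
  {3,8}:  v_{3} + v_{8} = v_{9}  ⟹  sig = [2:1]
  {5,6}:  v_{5} + v_{6} = v_{3}  ⟹  sig = [2:1]
  {1,8}:  v_{1} + v_{8} = v_{3} + v_{4}  ⟹  sig = [2:1,1]
  {1,9}:  v_{1} + v_{9} = 2·v_{3} + v_{4}  ⟹  sig = [2:1,2]
  {6,8}:  v_{6} + v_{8} = 2·v_{3} + v_{4}  ⟹  sig = [2:1,2]
  {6,9}:  v_{6} + v_{9} = 3·v_{3} + v_{4}  ⟹  sig = [2:1,3]
  {2,7,8}:  v_{2} + v_{7} + v_{8} = v_{5}  ⟹  sig = [3:1]
  {3,4,5}:  v_{3} + v_{4} + v_{5} = v_{8}  ⟹  sig = [3:1]
  {2,7,9}:  v_{2} + v_{7} + v_{9} = v_{3} + v_{5}  ⟹  sig = [3:1,1]
  {4,5,9}:  v_{4} + v_{5} + v_{9} = 2·v_{8}  ⟹  sig = [3:2]
  {2,3,4,7}:  v_{2} + v_{3} + v_{4} + v_{7} = 0  ⟹  sig = [4:]
  {2,4,6,7}:  v_{2} + v_{4} + v_{6} + v_{7} = v_{1}  ⟹  sig = [4:1]

so the primitive-relation signature multiset is
{ [2:],  [2:1] ×3,  [2:1,1],  [2:1,2] ×2,  [2:1,3],  [3:1] ×2,  [3:1,1],  [3:2],  [4:],  [4:1] }


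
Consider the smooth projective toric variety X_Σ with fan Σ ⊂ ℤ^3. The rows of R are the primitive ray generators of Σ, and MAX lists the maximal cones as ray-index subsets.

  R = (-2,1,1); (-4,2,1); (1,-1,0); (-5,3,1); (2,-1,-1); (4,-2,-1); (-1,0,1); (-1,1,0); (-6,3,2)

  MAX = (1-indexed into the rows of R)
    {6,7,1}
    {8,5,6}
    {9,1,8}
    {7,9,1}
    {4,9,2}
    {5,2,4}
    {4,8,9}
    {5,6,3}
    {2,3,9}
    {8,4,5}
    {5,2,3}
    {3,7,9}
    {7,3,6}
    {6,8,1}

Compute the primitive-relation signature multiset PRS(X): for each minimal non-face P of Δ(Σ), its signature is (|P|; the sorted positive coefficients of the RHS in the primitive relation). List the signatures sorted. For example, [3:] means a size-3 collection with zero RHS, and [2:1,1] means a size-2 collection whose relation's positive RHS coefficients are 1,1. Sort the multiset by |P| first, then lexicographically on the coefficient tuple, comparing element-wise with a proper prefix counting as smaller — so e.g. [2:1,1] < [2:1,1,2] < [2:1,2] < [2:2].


Σ has 15 primitive collections:

  • {1,5}:  v_{1} + v_{5} = 0 ; sig = [2:]
  • {2,6}:  v_{2} + v_{6} = 0 ; sig = [2:]
  • {3,8}:  v_{3} + v_{8} = 0 ; sig = [2:]
  • {1,2}:  v_{1} + v_{2} = v_{9} ; sig = [2:1]
  • {1,3}:  v_{1} + v_{3} = v_{7} ; sig = [2:1]
  • {2,8}:  v_{2} + v_{8} = v_{4} ; sig = [2:1]
  • {3,4}:  v_{3} + v_{4} = v_{2} ; sig = [2:1]
  • {4,6}:  v_{4} + v_{6} = v_{8} ; sig = [2:1]
  • {4,7}:  v_{4} + v_{7} = v_{9} ; sig = [2:1]
  • {5,7}:  v_{5} + v_{7} = v_{3} ; sig = [2:1]
  • {5,9}:  v_{5} + v_{9} = v_{2} ; sig = [2:1]
  • {6,9}:  v_{6} + v_{9} = v_{1} ; sig = [2:1]
  • {7,8}:  v_{7} + v_{8} = v_{1} ; sig = [2:1]
  • {1,4}:  v_{1} + v_{4} = v_{8} + v_{9} ; sig = [2:1,1]
  • {2,7}:  v_{2} + v_{7} = v_{3} + v_{9} ; sig = [2:1,1]

so the primitive-relation signature multiset is
    |P|=2: 15 collections, coeffs (), (), (), (1), (1), (1), (1), (1), (1), (1), (1), (1), (1), (1,1), (1,1)


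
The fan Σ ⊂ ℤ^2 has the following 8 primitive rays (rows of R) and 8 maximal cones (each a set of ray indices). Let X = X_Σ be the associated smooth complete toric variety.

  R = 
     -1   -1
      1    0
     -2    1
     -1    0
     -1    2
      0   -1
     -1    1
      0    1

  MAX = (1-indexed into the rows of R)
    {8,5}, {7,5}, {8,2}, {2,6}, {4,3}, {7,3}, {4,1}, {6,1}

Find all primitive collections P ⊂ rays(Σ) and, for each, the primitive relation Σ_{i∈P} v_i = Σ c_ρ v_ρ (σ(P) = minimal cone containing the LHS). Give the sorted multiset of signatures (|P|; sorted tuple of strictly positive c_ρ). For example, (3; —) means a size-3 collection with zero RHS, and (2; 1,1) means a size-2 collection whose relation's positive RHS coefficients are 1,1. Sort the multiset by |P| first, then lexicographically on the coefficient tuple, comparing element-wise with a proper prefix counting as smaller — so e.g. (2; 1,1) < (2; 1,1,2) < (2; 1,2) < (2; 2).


Δ(Σ) — 8 vertices, 20 min non-faces:

  {2,4}:  v_{2} + v_{4} = 0  ⟹  sig = (2; —)
  {6,8}:  v_{6} + v_{8} = 0  ⟹  sig = (2; —)
  {1,2}:  v_{1} + v_{2} = v_{6}  ⟹  sig = (2; 1)
  {1,5}:  v_{1} + v_{5} = v_{3}  ⟹  sig = (2; 1)
  {1,8}:  v_{1} + v_{8} = v_{4}  ⟹  sig = (2; 1)
  {2,3}:  v_{2} + v_{3} = v_{7}  ⟹  sig = (2; 1)
  {2,7}:  v_{2} + v_{7} = v_{8}  ⟹  sig = (2; 1)
  {4,6}:  v_{4} + v_{6} = v_{1}  ⟹  sig = (2; 1)
  {4,7}:  v_{4} + v_{7} = v_{3}  ⟹  sig = (2; 1)
  {4,8}:  v_{4} + v_{8} = v_{7}  ⟹  sig = (2; 1)
  {5,6}:  v_{5} + v_{6} = v_{7}  ⟹  sig = (2; 1)
  {6,7}:  v_{6} + v_{7} = v_{4}  ⟹  sig = (2; 1)
  {7,8}:  v_{7} + v_{8} = v_{5}  ⟹  sig = (2; 1)
  {1,7}:  v_{1} + v_{7} = 2·v_{4}  ⟹  sig = (2; 2)
  {2,5}:  v_{2} + v_{5} = 2·v_{8}  ⟹  sig = (2; 2)
  {3,6}:  v_{3} + v_{6} = 2·v_{4}  ⟹  sig = (2; 2)
  {3,8}:  v_{3} + v_{8} = 2·v_{7}  ⟹  sig = (2; 2)
  {4,5}:  v_{4} + v_{5} = 2·v_{7}  ⟹  sig = (2; 2)
  {1,3}:  v_{1} + v_{3} = 3·v_{4}  ⟹  sig = (2; 3)
  {3,5}:  v_{3} + v_{5} = 3·v_{7}  ⟹  sig = (2; 3)

so the primitive-relation signature multiset is
    (2; —)
    (2; —)
    (2; 1)
    (2; 1)
    (2; 1)
    (2; 1)
    (2; 1)
    (2; 1)
    (2; 1)
    (2; 1)
    (2; 1)
    (2; 1)
    (2; 1)
    (2; 2)
    (2; 2)
    (2; 2)
    (2; 2)
    (2; 2)
    (2; 3)
    (2; 3)


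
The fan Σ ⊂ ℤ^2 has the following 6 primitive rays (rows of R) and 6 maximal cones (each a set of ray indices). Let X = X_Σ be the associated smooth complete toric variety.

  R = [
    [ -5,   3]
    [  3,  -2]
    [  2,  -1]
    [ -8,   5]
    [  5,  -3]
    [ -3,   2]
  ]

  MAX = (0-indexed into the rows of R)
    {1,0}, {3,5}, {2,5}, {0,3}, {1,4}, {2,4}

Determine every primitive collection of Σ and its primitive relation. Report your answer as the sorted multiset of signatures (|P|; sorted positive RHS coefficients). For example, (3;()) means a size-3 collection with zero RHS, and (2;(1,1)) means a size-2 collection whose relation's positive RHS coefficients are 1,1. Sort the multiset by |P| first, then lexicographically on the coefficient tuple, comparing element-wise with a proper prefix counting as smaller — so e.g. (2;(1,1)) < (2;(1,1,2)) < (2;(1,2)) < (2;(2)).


9 collections generate NE(X_Σ); each relation:

  {0,4}:  v_{0} + v_{4} = 0  ⇒ sig = (2;())
  {1,5}:  v_{1} + v_{5} = 0  ⇒ sig = (2;())
  {0,2}:  v_{0} + v_{2} = v_{5}  ⇒ sig = (2;(1))
  {0,5}:  v_{0} + v_{5} = v_{3}  ⇒ sig = (2;(1))
  {1,2}:  v_{1} + v_{2} = v_{4}  ⇒ sig = (2;(1))
  {1,3}:  v_{1} + v_{3} = v_{0}  ⇒ sig = (2;(1))
  {3,4}:  v_{3} + v_{4} = v_{5}  ⇒ sig = (2;(1))
  {4,5}:  v_{4} + v_{5} = v_{2}  ⇒ sig = (2;(1))
  {2,3}:  v_{2} + v_{3} = 2·v_{5}  ⇒ sig = (2;(2))

Signatures (|P|; sorted positive RHS coefficients), sorted:
    (2;())
    (2;())
    (2;(1))
    (2;(1))
    (2;(1))
    (2;(1))
    (2;(1))
    (2;(1))
    (2;(2))


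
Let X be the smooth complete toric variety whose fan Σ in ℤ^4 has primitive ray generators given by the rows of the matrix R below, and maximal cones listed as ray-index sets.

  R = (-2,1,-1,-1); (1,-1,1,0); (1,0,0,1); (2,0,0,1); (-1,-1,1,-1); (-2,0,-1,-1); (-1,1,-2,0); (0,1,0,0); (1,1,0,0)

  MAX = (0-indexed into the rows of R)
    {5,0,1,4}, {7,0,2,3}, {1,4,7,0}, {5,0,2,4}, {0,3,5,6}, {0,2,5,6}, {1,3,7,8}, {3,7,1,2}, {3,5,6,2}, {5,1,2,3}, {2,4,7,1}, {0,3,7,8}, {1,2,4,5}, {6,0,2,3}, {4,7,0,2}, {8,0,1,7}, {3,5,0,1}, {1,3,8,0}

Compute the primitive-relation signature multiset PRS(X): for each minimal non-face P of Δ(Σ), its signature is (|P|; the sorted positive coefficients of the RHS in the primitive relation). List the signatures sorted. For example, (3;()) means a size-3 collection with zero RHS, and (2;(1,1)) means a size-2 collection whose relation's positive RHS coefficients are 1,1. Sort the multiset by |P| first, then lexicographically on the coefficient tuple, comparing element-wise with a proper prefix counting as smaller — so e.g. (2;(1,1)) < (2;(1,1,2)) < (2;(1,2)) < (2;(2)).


Primitive collections (12):

  • {3,4}:  v_{3} + v_{4} = v_{1} ; sig = (2;(1))
  • {4,6}:  v_{4} + v_{6} = v_{5} ; sig = (2;(1))
  • {5,7}:  v_{5} + v_{7} = v_{0} ; sig = (2;(1))
  • {1,6}:  v_{1} + v_{6} = v_{3} + v_{5} ; sig = (2;(1,1))
  • {2,8}:  v_{2} + v_{8} = v_{3} + v_{7} ; sig = (2;(1,1))
  • {4,8}:  v_{4} + v_{8} = v_{0} + 2·v_{1} + v_{7} ; sig = (2;(1,1,2))
  • {5,8}:  v_{5} + v_{8} = 2·v_{0} + v_{1} + v_{3} ; sig = (2;(1,1,2))
  • {6,7}:  v_{6} + v_{7} = 2·v_{0} + v_{2} + v_{3} ; sig = (2;(1,1,2))
  • {6,8}:  v_{6} + v_{8} = 2·v_{0} + 2·v_{3} ; sig = (2;(2,2))
  • {0,1,2}:  v_{0} + v_{1} + v_{2} = 0 ; sig = (3;())
  • {0,1,3,7}:  v_{0} + v_{1} + v_{3} + v_{7} = v_{8} ; sig = (4;(1))
  • {0,2,3,5}:  v_{0} + v_{2} + v_{3} + v_{5} = v_{6} ; sig = (4;(1))

Hence PRS(X_Σ) =
    (2;(1))
    (2;(1))
    (2;(1))
    (2;(1,1))
    (2;(1,1))
    (2;(1,1,2))
    (2;(1,1,2))
    (2;(1,1,2))
    (2;(2,2))
    (3;())
    (4;(1))
    (4;(1))


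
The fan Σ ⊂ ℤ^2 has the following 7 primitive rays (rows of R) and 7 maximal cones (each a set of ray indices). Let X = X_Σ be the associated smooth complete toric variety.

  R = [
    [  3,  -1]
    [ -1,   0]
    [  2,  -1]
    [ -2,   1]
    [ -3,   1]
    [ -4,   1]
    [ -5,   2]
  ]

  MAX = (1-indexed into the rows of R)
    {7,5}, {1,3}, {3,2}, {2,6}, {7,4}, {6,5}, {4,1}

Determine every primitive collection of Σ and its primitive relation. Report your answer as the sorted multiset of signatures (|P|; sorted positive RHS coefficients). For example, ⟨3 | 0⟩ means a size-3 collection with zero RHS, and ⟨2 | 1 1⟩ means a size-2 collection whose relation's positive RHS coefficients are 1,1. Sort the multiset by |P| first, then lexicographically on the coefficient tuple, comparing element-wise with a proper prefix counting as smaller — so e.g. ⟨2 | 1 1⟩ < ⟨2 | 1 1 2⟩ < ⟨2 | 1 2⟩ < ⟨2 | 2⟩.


Σ has 14 primitive collections:

  • {1,5}:  v_{1} + v_{5} = 0 — sig = ⟨2 | 0⟩
  • {3,4}:  v_{3} + v_{4} = 0 — sig = ⟨2 | 0⟩
  • {1,2}:  v_{1} + v_{2} = v_{3} — sig = ⟨2 | 1⟩
  • {1,6}:  v_{1} + v_{6} = v_{2} — sig = ⟨2 | 1⟩
  • {1,7}:  v_{1} + v_{7} = v_{4} — sig = ⟨2 | 1⟩
  • {2,4}:  v_{2} + v_{4} = v_{5} — sig = ⟨2 | 1⟩
  • {2,5}:  v_{2} + v_{5} = v_{6} — sig = ⟨2 | 1⟩
  • {3,5}:  v_{3} + v_{5} = v_{2} — sig = ⟨2 | 1⟩
  • {3,7}:  v_{3} + v_{7} = v_{5} — sig = ⟨2 | 1⟩
  • {4,5}:  v_{4} + v_{5} = v_{7} — sig = ⟨2 | 1⟩
  • {2,7}:  v_{2} + v_{7} = 2·v_{5} — sig = ⟨2 | 2⟩
  • {3,6}:  v_{3} + v_{6} = 2·v_{2} — sig = ⟨2 | 2⟩
  • {4,6}:  v_{4} + v_{6} = 2·v_{5} — sig = ⟨2 | 2⟩
  • {6,7}:  v_{6} + v_{7} = 3·v_{5} — sig = ⟨2 | 3⟩

so the primitive-relation signature multiset is
{ ⟨2 | 0⟩ ×2,  ⟨2 | 1⟩ ×8,  ⟨2 | 2⟩ ×3,  ⟨2 | 3⟩ }


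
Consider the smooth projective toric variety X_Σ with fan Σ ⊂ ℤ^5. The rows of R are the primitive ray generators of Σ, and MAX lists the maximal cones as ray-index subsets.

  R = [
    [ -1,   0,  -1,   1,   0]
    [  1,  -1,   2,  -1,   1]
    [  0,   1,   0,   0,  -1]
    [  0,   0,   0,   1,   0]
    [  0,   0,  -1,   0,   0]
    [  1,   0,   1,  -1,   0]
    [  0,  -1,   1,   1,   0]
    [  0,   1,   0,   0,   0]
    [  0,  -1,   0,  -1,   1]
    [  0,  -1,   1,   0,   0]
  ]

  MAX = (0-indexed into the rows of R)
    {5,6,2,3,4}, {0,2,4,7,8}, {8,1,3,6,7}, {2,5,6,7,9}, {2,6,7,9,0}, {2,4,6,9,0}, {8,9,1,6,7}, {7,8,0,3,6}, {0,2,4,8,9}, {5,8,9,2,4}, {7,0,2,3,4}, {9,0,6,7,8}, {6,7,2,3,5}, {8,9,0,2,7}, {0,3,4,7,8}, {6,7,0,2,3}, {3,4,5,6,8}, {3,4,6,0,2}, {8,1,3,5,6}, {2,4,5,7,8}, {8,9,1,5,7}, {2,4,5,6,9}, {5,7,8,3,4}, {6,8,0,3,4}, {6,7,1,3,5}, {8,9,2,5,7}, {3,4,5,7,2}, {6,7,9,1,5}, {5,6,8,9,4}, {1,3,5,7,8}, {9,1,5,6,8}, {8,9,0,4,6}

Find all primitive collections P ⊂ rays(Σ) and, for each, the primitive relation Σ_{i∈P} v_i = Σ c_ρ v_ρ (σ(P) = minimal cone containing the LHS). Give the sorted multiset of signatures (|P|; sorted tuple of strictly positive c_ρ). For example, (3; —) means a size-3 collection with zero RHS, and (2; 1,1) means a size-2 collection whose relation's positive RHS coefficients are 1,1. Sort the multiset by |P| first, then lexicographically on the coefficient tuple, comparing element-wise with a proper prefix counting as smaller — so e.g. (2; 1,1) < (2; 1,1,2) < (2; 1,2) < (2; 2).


10 minimal non-faces of Δ(Σ) (on 10 rays):

  P={0,5}:  v_{0} + v_{5} = 0  ⟹  sig = (2; —)
  P={3,9}:  v_{3} + v_{9} = v_{6}  ⟹  sig = (2; 1)
  P={0,1}:  v_{0} + v_{1} = v_{6} + v_{7} + v_{8}  ⟹  sig = (2; 1,1,1)
  P={1,2}:  v_{1} + v_{2} = v_{5} + v_{7} + v_{9}  ⟹  sig = (2; 1,1,1)
  P={1,4}:  v_{1} + v_{4} = v_{3} + v_{5} + v_{8}  ⟹  sig = (2; 1,1,1)
  P={2,3,8}:  v_{2} + v_{3} + v_{8} = 0  ⟹  sig = (3; —)
  P={4,7,9}:  v_{4} + v_{7} + v_{9} = 0  ⟹  sig = (3; —)
  P={2,6,8}:  v_{2} + v_{6} + v_{8} = v_{9}  ⟹  sig = (3; 1)
  P={4,6,7}:  v_{4} + v_{6} + v_{7} = v_{3}  ⟹  sig = (3; 1)
  P={5,6,7,8}:  v_{5} + v_{6} + v_{7} + v_{8} = v_{1}  ⟹  sig = (4; 1)

Hence PRS(X_Σ) =
    (2; —)
    (2; 1)
    (2; 1,1,1)
    (2; 1,1,1)
    (2; 1,1,1)
    (3; —)
    (3; —)
    (3; 1)
    (3; 1)
    (4; 1)


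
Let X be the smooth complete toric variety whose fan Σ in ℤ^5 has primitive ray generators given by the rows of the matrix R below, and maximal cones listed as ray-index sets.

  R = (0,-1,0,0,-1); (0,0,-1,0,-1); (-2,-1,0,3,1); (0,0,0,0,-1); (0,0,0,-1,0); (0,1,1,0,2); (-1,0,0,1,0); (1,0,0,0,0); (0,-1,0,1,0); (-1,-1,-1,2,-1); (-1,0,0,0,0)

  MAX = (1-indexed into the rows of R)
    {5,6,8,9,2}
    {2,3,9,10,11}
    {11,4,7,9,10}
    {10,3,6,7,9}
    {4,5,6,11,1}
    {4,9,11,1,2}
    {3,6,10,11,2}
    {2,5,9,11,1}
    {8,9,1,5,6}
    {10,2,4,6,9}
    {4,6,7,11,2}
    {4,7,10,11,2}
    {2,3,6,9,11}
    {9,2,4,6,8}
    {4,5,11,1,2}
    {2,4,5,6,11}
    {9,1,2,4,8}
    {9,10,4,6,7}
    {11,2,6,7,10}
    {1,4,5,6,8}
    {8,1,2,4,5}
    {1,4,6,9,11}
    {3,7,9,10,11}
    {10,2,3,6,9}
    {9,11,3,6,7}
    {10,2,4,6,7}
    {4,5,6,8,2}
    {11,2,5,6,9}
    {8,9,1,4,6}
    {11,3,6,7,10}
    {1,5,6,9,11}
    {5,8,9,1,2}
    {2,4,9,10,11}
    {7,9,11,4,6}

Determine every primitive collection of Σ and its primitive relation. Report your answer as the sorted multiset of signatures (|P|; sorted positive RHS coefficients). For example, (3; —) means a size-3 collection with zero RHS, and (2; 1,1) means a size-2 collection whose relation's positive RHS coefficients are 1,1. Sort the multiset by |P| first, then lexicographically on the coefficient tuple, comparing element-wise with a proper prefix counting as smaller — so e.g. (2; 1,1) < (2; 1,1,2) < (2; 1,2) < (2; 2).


|primitive collections| = 18. Relations:

  {8,11}:  v_{8} + v_{11} = 0  so sig = (2; —)
  {5,7}:  v_{5} + v_{7} = v_{11}  so sig = (2; 1)
  {1,7}:  v_{1} + v_{7} = v_{4} + v_{9} + v_{11}  so sig = (2; 1,1,1)
  {3,8}:  v_{3} + v_{8} = v_{6} + v_{9} + v_{10}  so sig = (2; 1,1,1)
  {5,10}:  v_{5} + v_{10} = v_{2} + v_{9} + v_{11}  so sig = (2; 1,1,1)
  {7,8}:  v_{7} + v_{8} = v_{2} + v_{4} + v_{6} + v_{9}  so sig = (2; 1,1,1,1)
  {1,10}:  v_{1} + v_{10} = v_{2} + v_{4} + 2·v_{9} + v_{11}  so sig = (2; 1,1,1,2)
  {1,3}:  v_{1} + v_{3} = v_{7} + 2·v_{9} + v_{11}  so sig = (2; 1,1,2)
  {3,5}:  v_{3} + v_{5} = v_{2} + v_{6} + 2·v_{9} + 2·v_{11}  so sig = (2; 1,1,2,2)
  {8,10}:  v_{8} + v_{10} = 2·v_{2} + v_{4} + v_{6} + 2·v_{9}  so sig = (2; 1,1,2,2)
  {3,4}:  v_{3} + v_{4} = 2·v_{7} + v_{9}  so sig = (2; 1,2)
  {1,2,6}:  v_{1} + v_{2} + v_{6} = 0  so sig = (3; —)
  {2,7,9}:  v_{2} + v_{7} + v_{9} = v_{10}  so sig = (3; 1)
  {4,5,9}:  v_{4} + v_{5} + v_{9} = v_{1}  so sig = (3; 1)
  {2,3,7}:  v_{2} + v_{3} + v_{7} = v_{6} + 2·v_{10} + v_{11}  so sig = (3; 1,1,2)
  {6,9,10,11}:  v_{6} + v_{9} + v_{10} + v_{11} = v_{3}  so sig = (4; 1)
  {4,6,10,11}:  v_{4} + v_{6} + v_{10} + v_{11} = 2·v_{7}  so sig = (4; 2)
  {2,4,6,9,11}:  v_{2} + v_{4} + v_{6} + v_{9} + v_{11} = v_{7}  so sig = (5; 1)

Sorted signature multiset PRS(X):
    (2; —)
    (2; 1)
    (2; 1,1,1)
    (2; 1,1,1)
    (2; 1,1,1)
    (2; 1,1,1,1)
    (2; 1,1,1,2)
    (2; 1,1,2)
    (2; 1,1,2,2)
    (2; 1,1,2,2)
    (2; 1,2)
    (3; —)
    (3; 1)
    (3; 1)
    (3; 1,1,2)
    (4; 1)
    (4; 2)
    (5; 1)


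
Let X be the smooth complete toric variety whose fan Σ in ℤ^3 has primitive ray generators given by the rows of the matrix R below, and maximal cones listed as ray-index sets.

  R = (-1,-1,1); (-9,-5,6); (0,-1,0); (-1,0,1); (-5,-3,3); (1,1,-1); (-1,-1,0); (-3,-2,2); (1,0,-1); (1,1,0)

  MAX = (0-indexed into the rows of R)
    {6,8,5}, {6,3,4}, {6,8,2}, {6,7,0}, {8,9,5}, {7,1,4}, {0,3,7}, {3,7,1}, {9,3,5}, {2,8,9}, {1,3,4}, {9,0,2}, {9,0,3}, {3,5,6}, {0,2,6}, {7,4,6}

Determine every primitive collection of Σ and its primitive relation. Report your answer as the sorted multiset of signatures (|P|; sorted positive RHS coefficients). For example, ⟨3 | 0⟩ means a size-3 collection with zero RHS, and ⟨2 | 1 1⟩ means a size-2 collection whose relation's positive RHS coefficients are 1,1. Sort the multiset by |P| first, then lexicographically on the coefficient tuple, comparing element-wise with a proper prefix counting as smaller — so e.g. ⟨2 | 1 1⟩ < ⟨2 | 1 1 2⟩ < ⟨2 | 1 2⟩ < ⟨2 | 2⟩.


Minimal non-faces — 24 found among 10 rays, 16 max cones:

  • {0,5}:  v_{0} + v_{5} = 0  →  sig = ⟨2 | 0⟩
  • {3,8}:  v_{3} + v_{8} = 0  →  sig = ⟨2 | 0⟩
  • {6,9}:  v_{6} + v_{9} = 0  →  sig = ⟨2 | 0⟩
  • {0,8}:  v_{0} + v_{8} = v_{2}  →  sig = ⟨2 | 1⟩
  • {2,3}:  v_{2} + v_{3} = v_{0}  →  sig = ⟨2 | 1⟩
  • {2,5}:  v_{2} + v_{5} = v_{8}  →  sig = ⟨2 | 1⟩
  • {1,8}:  v_{1} + v_{8} = v_{4} + v_{7}  →  sig = ⟨2 | 1 1⟩
  • {4,8}:  v_{4} + v_{8} = v_{6} + v_{7}  →  sig = ⟨2 | 1 1⟩
  • {4,9}:  v_{4} + v_{9} = v_{3} + v_{7}  →  sig = ⟨2 | 1 1⟩
  • {5,7}:  v_{5} + v_{7} = v_{3} + v_{6}  →  sig = ⟨2 | 1 1⟩
  • {7,8}:  v_{7} + v_{8} = v_{0} + v_{6}  →  sig = ⟨2 | 1 1⟩
  • {7,9}:  v_{7} + v_{9} = v_{0} + v_{3}  →  sig = ⟨2 | 1 1⟩
  • {2,4}:  v_{2} + v_{4} = v_{0} + v_{6} + v_{7}  →  sig = ⟨2 | 1 1 1⟩
  • {1,5}:  v_{1} + v_{5} = 2·v_{3} + v_{4} + v_{6}  →  sig = ⟨2 | 1 1 2⟩
  • {2,7}:  v_{2} + v_{7} = 2·v_{0} + v_{6}  →  sig = ⟨2 | 1 2⟩
  • {0,1}:  v_{0} + v_{1} = v_{3} + 3·v_{7}  →  sig = ⟨2 | 1 3⟩
  • {0,4}:  v_{0} + v_{4} = 2·v_{7}  →  sig = ⟨2 | 2⟩
  • {1,6}:  v_{1} + v_{6} = 2·v_{4}  →  sig = ⟨2 | 2⟩
  • {1,9}:  v_{1} + v_{9} = 2·v_{3} + 2·v_{7}  →  sig = ⟨2 | 2 2⟩
  • {4,5}:  v_{4} + v_{5} = 2·v_{3} + 2·v_{6}  →  sig = ⟨2 | 2 2⟩
  • {1,2}:  v_{1} + v_{2} = 3·v_{7}  →  sig = ⟨2 | 3⟩
  • {0,3,6}:  v_{0} + v_{3} + v_{6} = v_{7}  →  sig = ⟨3 | 1⟩
  • {3,4,7}:  v_{3} + v_{4} + v_{7} = v_{1}  →  sig = ⟨3 | 1⟩
  • {3,6,7}:  v_{3} + v_{6} + v_{7} = v_{4}  →  sig = ⟨3 | 1⟩

Sorted signature multiset PRS(X):
    ⟨2 | 0⟩
    ⟨2 | 0⟩
    ⟨2 | 0⟩
    ⟨2 | 1⟩
    ⟨2 | 1⟩
    ⟨2 | 1⟩
    ⟨2 | 1 1⟩
    ⟨2 | 1 1⟩
    ⟨2 | 1 1⟩
    ⟨2 | 1 1⟩
    ⟨2 | 1 1⟩
    ⟨2 | 1 1⟩
    ⟨2 | 1 1 1⟩
    ⟨2 | 1 1 2⟩
    ⟨2 | 1 2⟩
    ⟨2 | 1 3⟩
    ⟨2 | 2⟩
    ⟨2 | 2⟩
    ⟨2 | 2 2⟩
    ⟨2 | 2 2⟩
    ⟨2 | 3⟩
    ⟨3 | 1⟩
    ⟨3 | 1⟩
    ⟨3 | 1⟩


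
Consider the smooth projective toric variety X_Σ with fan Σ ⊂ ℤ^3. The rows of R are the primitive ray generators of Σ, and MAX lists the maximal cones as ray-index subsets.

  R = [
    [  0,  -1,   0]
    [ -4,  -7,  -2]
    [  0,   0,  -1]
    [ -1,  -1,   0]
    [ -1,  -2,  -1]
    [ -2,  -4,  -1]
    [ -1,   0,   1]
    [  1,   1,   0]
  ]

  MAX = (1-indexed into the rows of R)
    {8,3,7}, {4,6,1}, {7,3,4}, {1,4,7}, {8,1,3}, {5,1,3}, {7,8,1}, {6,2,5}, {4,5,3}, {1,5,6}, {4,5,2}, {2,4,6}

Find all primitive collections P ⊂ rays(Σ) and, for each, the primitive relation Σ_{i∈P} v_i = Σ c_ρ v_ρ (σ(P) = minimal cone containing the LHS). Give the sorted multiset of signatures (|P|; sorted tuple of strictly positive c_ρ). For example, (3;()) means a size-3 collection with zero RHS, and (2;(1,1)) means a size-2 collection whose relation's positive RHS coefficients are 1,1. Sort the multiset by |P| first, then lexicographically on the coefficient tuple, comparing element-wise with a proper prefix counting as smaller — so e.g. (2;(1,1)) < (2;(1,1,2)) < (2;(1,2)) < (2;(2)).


14 minimal non-faces of Δ(Σ) (on 8 rays):

  P = {4,8}:  v_{4} + v_{8} = 0  →  sig = (2;())
  P = {2,8}:  v_{2} + v_{8} = v_{5} + v_{6}  →  sig = (2;(1,1))
  P = {5,8}:  v_{5} + v_{8} = v_{1} + v_{3}  →  sig = (2;(1,1))
  P = {6,8}:  v_{6} + v_{8} = v_{1} + v_{5}  →  sig = (2;(1,1))
  P = {2,3}:  v_{2} + v_{3} = v_{4} + 3·v_{5}  →  sig = (2;(1,3))
  P = {2,7}:  v_{2} + v_{7} = 3·v_{4} + v_{6}  →  sig = (2;(1,3))
  P = {6,7}:  v_{6} + v_{7} = v_{1} + 3·v_{4}  →  sig = (2;(1,3))
  P = {1,2}:  v_{1} + v_{2} = 2·v_{6}  →  sig = (2;(2))
  P = {3,6}:  v_{3} + v_{6} = 2·v_{5}  →  sig = (2;(2))
  P = {5,7}:  v_{5} + v_{7} = 2·v_{4}  →  sig = (2;(2))
  P = {1,3,4}:  v_{1} + v_{3} + v_{4} = v_{5}  →  sig = (3;(1))
  P = {1,3,7}:  v_{1} + v_{3} + v_{7} = v_{4}  →  sig = (3;(1))
  P = {1,4,5}:  v_{1} + v_{4} + v_{5} = v_{6}  →  sig = (3;(1))
  P = {4,5,6}:  v_{4} + v_{5} + v_{6} = v_{2}  →  sig = (3;(1))

Sorted signature multiset PRS(X):
{ (2;()),  (2;(1,1)) ×3,  (2;(1,3)) ×3,  (2;(2)) ×3,  (3;(1)) ×4 }


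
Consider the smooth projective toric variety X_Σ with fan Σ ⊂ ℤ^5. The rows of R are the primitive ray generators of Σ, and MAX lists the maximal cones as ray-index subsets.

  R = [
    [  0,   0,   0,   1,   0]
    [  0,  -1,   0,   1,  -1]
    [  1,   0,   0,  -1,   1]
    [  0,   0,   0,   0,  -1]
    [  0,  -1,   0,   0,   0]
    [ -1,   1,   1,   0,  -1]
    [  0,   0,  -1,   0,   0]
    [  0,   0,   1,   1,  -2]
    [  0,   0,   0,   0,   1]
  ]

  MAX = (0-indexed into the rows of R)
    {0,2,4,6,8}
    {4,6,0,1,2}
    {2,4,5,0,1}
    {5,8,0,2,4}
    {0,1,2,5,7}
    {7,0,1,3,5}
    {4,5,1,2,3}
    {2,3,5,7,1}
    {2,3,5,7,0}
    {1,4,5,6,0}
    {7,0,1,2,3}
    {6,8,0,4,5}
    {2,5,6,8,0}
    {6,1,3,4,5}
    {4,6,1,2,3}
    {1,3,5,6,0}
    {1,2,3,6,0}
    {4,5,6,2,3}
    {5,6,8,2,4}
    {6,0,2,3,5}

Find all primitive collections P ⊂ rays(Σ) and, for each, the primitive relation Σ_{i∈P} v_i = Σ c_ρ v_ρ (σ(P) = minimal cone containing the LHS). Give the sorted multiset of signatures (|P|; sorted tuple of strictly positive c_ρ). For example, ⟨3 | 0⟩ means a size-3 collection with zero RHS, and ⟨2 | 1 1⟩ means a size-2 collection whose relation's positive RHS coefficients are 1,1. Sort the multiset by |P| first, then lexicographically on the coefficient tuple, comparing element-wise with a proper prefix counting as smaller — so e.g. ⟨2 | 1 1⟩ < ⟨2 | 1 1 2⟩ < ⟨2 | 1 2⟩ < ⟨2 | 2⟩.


|primitive collections| = 9. Relations:

  {3,8}:  v_{3} + v_{8} = 0  ⇒ sig = ⟨2 | 0⟩
  {1,8}:  v_{1} + v_{8} = v_{0} + v_{4}  ⇒ sig = ⟨2 | 1 1⟩
  {7,8}:  v_{7} + v_{8} = v_{0} + v_{1} + v_{2} + v_{5}  ⇒ sig = ⟨2 | 1 1 1 1⟩
  {4,7}:  v_{4} + v_{7} = 2·v_{1} + v_{2} + v_{5}  ⇒ sig = ⟨2 | 1 1 2⟩
  {6,7}:  v_{6} + v_{7} = v_{0} + 2·v_{3}  ⇒ sig = ⟨2 | 1 2⟩
  {0,3,4}:  v_{0} + v_{3} + v_{4} = v_{1}  ⇒ sig = ⟨3 | 1⟩
  {1,2,5,6}:  v_{1} + v_{2} + v_{5} + v_{6} = v_{3}  ⇒ sig = ⟨4 | 1⟩
  {0,2,4,5,6}:  v_{0} + v_{2} + v_{4} + v_{5} + v_{6} = 0  ⇒ sig = ⟨5 | 0⟩
  {0,1,2,3,5}:  v_{0} + v_{1} + v_{2} + v_{3} + v_{5} = v_{7}  ⇒ sig = ⟨5 | 1⟩

Hence PRS(X_Σ) =
{ ⟨2 | 0⟩,  ⟨2 | 1 1⟩,  ⟨2 | 1 1 1 1⟩,  ⟨2 | 1 1 2⟩,  ⟨2 | 1 2⟩,  ⟨3 | 1⟩,  ⟨4 | 1⟩,  ⟨5 | 0⟩,  ⟨5 | 1⟩ }


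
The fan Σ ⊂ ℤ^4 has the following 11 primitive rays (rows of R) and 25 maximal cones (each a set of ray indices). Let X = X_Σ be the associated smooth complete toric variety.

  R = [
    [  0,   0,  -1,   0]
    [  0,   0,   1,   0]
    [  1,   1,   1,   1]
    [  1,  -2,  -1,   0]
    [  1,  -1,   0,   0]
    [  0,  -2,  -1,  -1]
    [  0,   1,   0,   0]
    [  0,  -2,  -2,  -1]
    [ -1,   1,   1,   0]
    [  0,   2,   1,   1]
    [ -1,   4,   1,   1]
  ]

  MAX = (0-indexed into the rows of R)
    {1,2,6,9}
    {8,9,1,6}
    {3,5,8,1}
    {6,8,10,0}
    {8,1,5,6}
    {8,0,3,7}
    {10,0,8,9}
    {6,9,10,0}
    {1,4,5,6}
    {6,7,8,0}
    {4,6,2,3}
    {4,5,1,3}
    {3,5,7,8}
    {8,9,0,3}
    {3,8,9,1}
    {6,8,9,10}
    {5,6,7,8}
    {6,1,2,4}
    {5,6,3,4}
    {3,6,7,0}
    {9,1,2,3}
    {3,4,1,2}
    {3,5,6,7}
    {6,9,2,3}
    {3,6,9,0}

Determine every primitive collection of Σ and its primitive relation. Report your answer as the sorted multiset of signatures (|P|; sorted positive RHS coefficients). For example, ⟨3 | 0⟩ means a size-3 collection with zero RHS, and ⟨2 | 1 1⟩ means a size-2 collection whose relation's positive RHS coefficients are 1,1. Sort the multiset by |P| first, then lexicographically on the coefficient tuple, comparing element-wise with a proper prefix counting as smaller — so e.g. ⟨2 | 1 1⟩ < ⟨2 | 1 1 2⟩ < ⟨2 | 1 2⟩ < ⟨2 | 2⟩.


22 minimal non-faces of Δ(Σ) (on 11 rays):

  • {0,1}:  v_{0} + v_{1} = 0  →  sig = ⟨2 | 0⟩
  • {5,9}:  v_{5} + v_{9} = 0  →  sig = ⟨2 | 0⟩
  • {0,5}:  v_{0} + v_{5} = v_{7}  →  sig = ⟨2 | 1⟩
  • {1,7}:  v_{1} + v_{7} = v_{5}  →  sig = ⟨2 | 1⟩
  • {2,5}:  v_{2} + v_{5} = v_{4}  →  sig = ⟨2 | 1⟩
  • {4,8}:  v_{4} + v_{8} = v_{1}  →  sig = ⟨2 | 1⟩
  • {4,9}:  v_{4} + v_{9} = v_{2}  →  sig = ⟨2 | 1⟩
  • {7,9}:  v_{7} + v_{9} = v_{0}  →  sig = ⟨2 | 1⟩
  • {0,4}:  v_{0} + v_{4} = v_{3} + v_{6}  →  sig = ⟨2 | 1 1⟩
  • {2,7}:  v_{2} + v_{7} = v_{3} + v_{6}  →  sig = ⟨2 | 1 1⟩
  • {2,8}:  v_{2} + v_{8} = v_{1} + v_{9}  →  sig = ⟨2 | 1 1⟩
  • {3,10}:  v_{3} + v_{10} = v_{0} + v_{9}  →  sig = ⟨2 | 1 1⟩
  • {4,10}:  v_{4} + v_{10} = v_{6} + v_{9}  →  sig = ⟨2 | 1 1⟩
  • {0,2}:  v_{0} + v_{2} = v_{3} + v_{6} + v_{9}  →  sig = ⟨2 | 1 1 1⟩
  • {1,10}:  v_{1} + v_{10} = v_{6} + v_{8} + v_{9}  →  sig = ⟨2 | 1 1 1⟩
  • {4,7}:  v_{4} + v_{7} = v_{3} + v_{5} + v_{6}  →  sig = ⟨2 | 1 1 1⟩
  • {5,10}:  v_{5} + v_{10} = v_{0} + v_{6} + v_{8}  →  sig = ⟨2 | 1 1 1⟩
  • {7,10}:  v_{7} + v_{10} = 2·v_{0} + v_{6} + v_{8}  →  sig = ⟨2 | 1 1 2⟩
  • {2,10}:  v_{2} + v_{10} = v_{6} + 2·v_{9}  →  sig = ⟨2 | 1 2⟩
  • {3,6,8}:  v_{3} + v_{6} + v_{8} = 0  →  sig = ⟨3 | 0⟩
  • {1,3,6}:  v_{1} + v_{3} + v_{6} = v_{4}  →  sig = ⟨3 | 1⟩
  • {0,6,8,9}:  v_{0} + v_{6} + v_{8} + v_{9} = v_{10}  →  sig = ⟨4 | 1⟩

Hence PRS(X_Σ) =
    ⟨2 | 0⟩
    ⟨2 | 0⟩
    ⟨2 | 1⟩
    ⟨2 | 1⟩
    ⟨2 | 1⟩
    ⟨2 | 1⟩
    ⟨2 | 1⟩
    ⟨2 | 1⟩
    ⟨2 | 1 1⟩
    ⟨2 | 1 1⟩
    ⟨2 | 1 1⟩
    ⟨2 | 1 1⟩
    ⟨2 | 1 1⟩
    ⟨2 | 1 1 1⟩
    ⟨2 | 1 1 1⟩
    ⟨2 | 1 1 1⟩
    ⟨2 | 1 1 1⟩
    ⟨2 | 1 1 2⟩
    ⟨2 | 1 2⟩
    ⟨3 | 0⟩
    ⟨3 | 1⟩
    ⟨4 | 1⟩


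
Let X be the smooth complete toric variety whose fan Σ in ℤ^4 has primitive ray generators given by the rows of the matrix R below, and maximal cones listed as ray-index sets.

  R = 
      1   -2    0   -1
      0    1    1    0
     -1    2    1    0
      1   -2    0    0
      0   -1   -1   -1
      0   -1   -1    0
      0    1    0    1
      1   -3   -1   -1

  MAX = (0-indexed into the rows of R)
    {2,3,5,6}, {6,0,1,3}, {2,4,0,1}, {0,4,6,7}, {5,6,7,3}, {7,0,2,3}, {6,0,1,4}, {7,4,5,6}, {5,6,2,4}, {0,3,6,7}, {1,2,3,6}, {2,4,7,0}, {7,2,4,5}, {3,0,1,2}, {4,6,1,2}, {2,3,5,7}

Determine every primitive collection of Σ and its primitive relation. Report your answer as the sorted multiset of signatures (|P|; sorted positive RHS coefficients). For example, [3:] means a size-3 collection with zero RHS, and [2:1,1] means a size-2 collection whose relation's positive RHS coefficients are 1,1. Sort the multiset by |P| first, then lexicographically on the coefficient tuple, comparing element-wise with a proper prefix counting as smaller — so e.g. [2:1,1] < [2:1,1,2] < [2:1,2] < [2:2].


6 minimal non-faces of Δ(Σ) (on 8 rays):

  • {1,5}:  v_{1} + v_{5} = 0  so sig = [2:]
  • {0,5}:  v_{0} + v_{5} = v_{7}  so sig = [2:1]
  • {1,7}:  v_{1} + v_{7} = v_{0}  so sig = [2:1]
  • {3,4}:  v_{3} + v_{4} = v_{7}  so sig = [2:1]
  • {2,6,7}:  v_{2} + v_{6} + v_{7} = 0  so sig = [3:]
  • {0,2,6}:  v_{0} + v_{2} + v_{6} = v_{1}  so sig = [3:1]

Signatures (|P|; sorted positive RHS coefficients), sorted:
    [2:]
    [2:1]
    [2:1]
    [2:1]
    [3:]
    [3:1]


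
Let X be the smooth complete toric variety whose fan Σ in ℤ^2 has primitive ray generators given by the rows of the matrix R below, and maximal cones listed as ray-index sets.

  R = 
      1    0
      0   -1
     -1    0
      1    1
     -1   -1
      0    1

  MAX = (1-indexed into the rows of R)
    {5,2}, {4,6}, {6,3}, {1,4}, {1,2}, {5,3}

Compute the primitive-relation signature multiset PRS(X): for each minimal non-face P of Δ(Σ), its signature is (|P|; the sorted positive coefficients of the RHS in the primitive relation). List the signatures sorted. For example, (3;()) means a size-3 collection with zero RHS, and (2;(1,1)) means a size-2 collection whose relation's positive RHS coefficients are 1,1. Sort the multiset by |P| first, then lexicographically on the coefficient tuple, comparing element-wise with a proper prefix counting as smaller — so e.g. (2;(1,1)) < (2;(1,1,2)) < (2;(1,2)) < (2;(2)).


Δ(Σ) — 6 vertices, 9 min non-faces:

  P = {1,3}:  v_{1} + v_{3} = 0 ; sig = (2;())
  P = {2,6}:  v_{2} + v_{6} = 0 ; sig = (2;())
  P = {4,5}:  v_{4} + v_{5} = 0 ; sig = (2;())
  P = {1,5}:  v_{1} + v_{5} = v_{2} ; sig = (2;(1))
  P = {1,6}:  v_{1} + v_{6} = v_{4} ; sig = (2;(1))
  P = {2,3}:  v_{2} + v_{3} = v_{5} ; sig = (2;(1))
  P = {2,4}:  v_{2} + v_{4} = v_{1} ; sig = (2;(1))
  P = {3,4}:  v_{3} + v_{4} = v_{6} ; sig = (2;(1))
  P = {5,6}:  v_{5} + v_{6} = v_{3} ; sig = (2;(1))

Sorted signature multiset PRS(X):
{ (2;()) ×3,  (2;(1)) ×6 }


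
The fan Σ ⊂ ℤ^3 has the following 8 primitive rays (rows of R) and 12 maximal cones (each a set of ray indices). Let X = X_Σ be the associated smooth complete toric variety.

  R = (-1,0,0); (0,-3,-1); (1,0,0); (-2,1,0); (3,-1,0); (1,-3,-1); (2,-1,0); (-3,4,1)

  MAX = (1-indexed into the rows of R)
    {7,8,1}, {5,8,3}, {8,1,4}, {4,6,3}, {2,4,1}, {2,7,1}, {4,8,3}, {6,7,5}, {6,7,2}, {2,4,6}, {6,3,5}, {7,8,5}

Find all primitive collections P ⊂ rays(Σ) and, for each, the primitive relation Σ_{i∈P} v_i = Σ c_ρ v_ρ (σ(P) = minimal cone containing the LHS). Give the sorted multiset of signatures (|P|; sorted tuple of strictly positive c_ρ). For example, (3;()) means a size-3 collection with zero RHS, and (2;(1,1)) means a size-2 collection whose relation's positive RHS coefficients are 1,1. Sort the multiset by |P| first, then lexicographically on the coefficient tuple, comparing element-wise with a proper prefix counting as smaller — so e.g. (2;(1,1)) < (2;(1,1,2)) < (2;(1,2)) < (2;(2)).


Minimal non-faces — 10 found among 8 rays, 12 max cones:

  P={1,3}:  v_{1} + v_{3} = 0  ⇒ sig = (2;())
  P={4,7}:  v_{4} + v_{7} = 0  ⇒ sig = (2;())
  P={1,5}:  v_{1} + v_{5} = v_{7}  ⇒ sig = (2;(1))
  P={1,6}:  v_{1} + v_{6} = v_{2}  ⇒ sig = (2;(1))
  P={2,3}:  v_{2} + v_{3} = v_{6}  ⇒ sig = (2;(1))
  P={3,7}:  v_{3} + v_{7} = v_{5}  ⇒ sig = (2;(1))
  P={4,5}:  v_{4} + v_{5} = v_{3}  ⇒ sig = (2;(1))
  P={6,8}:  v_{6} + v_{8} = v_{4}  ⇒ sig = (2;(1))
  P={2,5}:  v_{2} + v_{5} = v_{6} + v_{7}  ⇒ sig = (2;(1,1))
  P={2,8}:  v_{2} + v_{8} = v_{1} + v_{4}  ⇒ sig = (2;(1,1))

Sorted signature multiset PRS(X):
{ (2;()) ×2,  (2;(1)) ×6,  (2;(1,1)) ×2 }


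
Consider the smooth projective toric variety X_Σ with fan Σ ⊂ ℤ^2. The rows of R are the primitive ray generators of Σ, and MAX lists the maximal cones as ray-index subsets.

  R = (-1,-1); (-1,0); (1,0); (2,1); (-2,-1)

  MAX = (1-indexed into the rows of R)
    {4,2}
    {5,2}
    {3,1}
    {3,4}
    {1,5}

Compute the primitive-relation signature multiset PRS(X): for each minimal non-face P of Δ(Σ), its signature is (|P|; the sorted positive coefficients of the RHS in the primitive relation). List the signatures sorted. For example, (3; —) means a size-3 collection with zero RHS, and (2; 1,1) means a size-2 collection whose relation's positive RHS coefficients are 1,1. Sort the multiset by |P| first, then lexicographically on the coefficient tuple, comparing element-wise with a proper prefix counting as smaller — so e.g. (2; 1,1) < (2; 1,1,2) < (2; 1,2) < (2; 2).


Δ(Σ) — 5 vertices, 5 min non-faces:

  P={2,3}:  v_{2} + v_{3} = 0 — sig = (2; —)
  P={4,5}:  v_{4} + v_{5} = 0 — sig = (2; —)
  P={1,2}:  v_{1} + v_{2} = v_{5} — sig = (2; 1)
  P={1,4}:  v_{1} + v_{4} = v_{3} — sig = (2; 1)
  P={3,5}:  v_{3} + v_{5} = v_{1} — sig = (2; 1)

Signatures (|P|; sorted positive RHS coefficients), sorted:
[(2; —), (2; —), (2; 1), (2; 1), (2; 1)]


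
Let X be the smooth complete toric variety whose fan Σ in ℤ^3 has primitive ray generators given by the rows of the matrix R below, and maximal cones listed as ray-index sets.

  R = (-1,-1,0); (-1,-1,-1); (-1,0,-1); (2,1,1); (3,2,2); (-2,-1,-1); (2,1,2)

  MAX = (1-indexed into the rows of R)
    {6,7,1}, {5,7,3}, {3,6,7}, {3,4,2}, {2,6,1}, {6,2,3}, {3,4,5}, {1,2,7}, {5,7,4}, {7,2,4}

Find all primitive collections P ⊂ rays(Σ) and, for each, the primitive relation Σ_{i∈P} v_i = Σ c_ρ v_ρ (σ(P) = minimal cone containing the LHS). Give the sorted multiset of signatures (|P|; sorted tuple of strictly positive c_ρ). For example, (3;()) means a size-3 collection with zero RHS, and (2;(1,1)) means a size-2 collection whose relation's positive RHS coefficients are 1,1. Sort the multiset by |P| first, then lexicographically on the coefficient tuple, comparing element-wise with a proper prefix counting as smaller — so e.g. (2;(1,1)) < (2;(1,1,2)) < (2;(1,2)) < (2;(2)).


9 minimal non-faces of Δ(Σ) (on 7 rays):

  {4,6}:  v_{4} + v_{6} = 0  so sig = (2;())
  {1,3}:  v_{1} + v_{3} = v_{6}  so sig = (2;(1))
  {1,5}:  v_{1} + v_{5} = v_{7}  so sig = (2;(1))
  {2,5}:  v_{2} + v_{5} = v_{4}  so sig = (2;(1))
  {1,4}:  v_{1} + v_{4} = v_{2} + v_{7}  so sig = (2;(1,1))
  {5,6}:  v_{5} + v_{6} = v_{3} + v_{7}  so sig = (2;(1,1))
  {2,3,7}:  v_{2} + v_{3} + v_{7} = 0  so sig = (3;())
  {2,6,7}:  v_{2} + v_{6} + v_{7} = v_{1}  so sig = (3;(1))
  {3,4,7}:  v_{3} + v_{4} + v_{7} = v_{5}  so sig = (3;(1))

Hence PRS(X_Σ) =
    |P|=2: 6 collections, coeffs (), (1), (1), (1), (1,1), (1,1)
    |P|=3: 3 collections, coeffs (), (1), (1)


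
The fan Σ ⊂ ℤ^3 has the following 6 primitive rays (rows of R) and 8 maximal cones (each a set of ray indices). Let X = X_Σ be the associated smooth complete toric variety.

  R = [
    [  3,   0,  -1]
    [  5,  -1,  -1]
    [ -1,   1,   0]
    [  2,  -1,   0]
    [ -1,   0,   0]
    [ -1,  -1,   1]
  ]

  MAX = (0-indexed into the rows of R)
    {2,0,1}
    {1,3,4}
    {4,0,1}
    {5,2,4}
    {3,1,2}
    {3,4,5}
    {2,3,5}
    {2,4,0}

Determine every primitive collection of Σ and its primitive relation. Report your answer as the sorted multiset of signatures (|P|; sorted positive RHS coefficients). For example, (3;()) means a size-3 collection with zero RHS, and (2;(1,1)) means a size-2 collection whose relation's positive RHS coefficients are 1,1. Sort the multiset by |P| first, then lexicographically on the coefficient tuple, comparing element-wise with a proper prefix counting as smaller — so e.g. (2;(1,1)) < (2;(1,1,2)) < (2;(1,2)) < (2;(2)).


Primitive collections (5):

  P={0,3}:  v_{0} + v_{3} = v_{1} — sig = (2;(1))
  P={0,5}:  v_{0} + v_{5} = v_{3} — sig = (2;(1))
  P={1,5}:  v_{1} + v_{5} = 2·v_{3} — sig = (2;(2))
  P={2,3,4}:  v_{2} + v_{3} + v_{4} = 0 — sig = (3;())
  P={1,2,4}:  v_{1} + v_{2} + v_{4} = v_{0} — sig = (3;(1))

Hence PRS(X_Σ) =
[(2;(1)), (2;(1)), (2;(2)), (3;()), (3;(1))]


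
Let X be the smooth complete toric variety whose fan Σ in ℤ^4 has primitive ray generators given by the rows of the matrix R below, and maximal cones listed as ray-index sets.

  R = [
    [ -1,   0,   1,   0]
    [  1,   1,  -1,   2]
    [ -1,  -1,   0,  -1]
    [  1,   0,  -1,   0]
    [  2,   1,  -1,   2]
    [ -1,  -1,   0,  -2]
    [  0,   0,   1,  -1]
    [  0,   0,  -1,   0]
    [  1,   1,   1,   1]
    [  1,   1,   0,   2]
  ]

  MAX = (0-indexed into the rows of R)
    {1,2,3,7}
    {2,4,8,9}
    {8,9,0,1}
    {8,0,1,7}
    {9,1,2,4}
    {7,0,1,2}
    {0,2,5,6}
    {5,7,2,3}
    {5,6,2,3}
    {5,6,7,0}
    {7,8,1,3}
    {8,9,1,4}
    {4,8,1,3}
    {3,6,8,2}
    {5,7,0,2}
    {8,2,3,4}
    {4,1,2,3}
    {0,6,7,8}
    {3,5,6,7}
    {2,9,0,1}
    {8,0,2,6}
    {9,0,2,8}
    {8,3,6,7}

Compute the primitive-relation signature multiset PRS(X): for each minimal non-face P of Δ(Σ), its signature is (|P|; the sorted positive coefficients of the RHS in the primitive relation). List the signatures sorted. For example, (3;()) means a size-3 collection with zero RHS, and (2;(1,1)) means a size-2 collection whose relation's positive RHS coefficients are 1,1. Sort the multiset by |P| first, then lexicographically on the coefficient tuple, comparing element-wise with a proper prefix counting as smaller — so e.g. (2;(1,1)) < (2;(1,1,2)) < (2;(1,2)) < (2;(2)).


Primitive collections (15):

  {0,3}:  v_{0} + v_{3} = 0  →  sig = (2;())
  {5,9}:  v_{5} + v_{9} = 0  →  sig = (2;())
  {0,4}:  v_{0} + v_{4} = v_{9}  →  sig = (2;(1))
  {1,5}:  v_{1} + v_{5} = v_{7}  →  sig = (2;(1))
  {3,9}:  v_{3} + v_{9} = v_{4}  →  sig = (2;(1))
  {4,5}:  v_{4} + v_{5} = v_{3}  →  sig = (2;(1))
  {5,8}:  v_{5} + v_{8} = v_{6}  →  sig = (2;(1))
  {6,9}:  v_{6} + v_{9} = v_{8}  →  sig = (2;(1))
  {7,9}:  v_{7} + v_{9} = v_{1}  →  sig = (2;(1))
  {1,6}:  v_{1} + v_{6} = v_{7} + v_{8}  →  sig = (2;(1,1))
  {4,6}:  v_{4} + v_{6} = v_{3} + v_{8}  →  sig = (2;(1,1))
  {4,7}:  v_{4} + v_{7} = v_{1} + v_{3}  →  sig = (2;(1,1))
  {2,7,8}:  v_{2} + v_{7} + v_{8} = 0  →  sig = (3;())
  {1,2,8}:  v_{1} + v_{2} + v_{8} = v_{9}  →  sig = (3;(1))
  {2,6,7}:  v_{2} + v_{6} + v_{7} = v_{5}  →  sig = (3;(1))

Sorted signature multiset PRS(X):
[(2;()), (2;()), (2;(1)), (2;(1)), (2;(1)), (2;(1)), (2;(1)), (2;(1)), (2;(1)), (2;(1,1)), (2;(1,1)), (2;(1,1)), (3;()), (3;(1)), (3;(1))]


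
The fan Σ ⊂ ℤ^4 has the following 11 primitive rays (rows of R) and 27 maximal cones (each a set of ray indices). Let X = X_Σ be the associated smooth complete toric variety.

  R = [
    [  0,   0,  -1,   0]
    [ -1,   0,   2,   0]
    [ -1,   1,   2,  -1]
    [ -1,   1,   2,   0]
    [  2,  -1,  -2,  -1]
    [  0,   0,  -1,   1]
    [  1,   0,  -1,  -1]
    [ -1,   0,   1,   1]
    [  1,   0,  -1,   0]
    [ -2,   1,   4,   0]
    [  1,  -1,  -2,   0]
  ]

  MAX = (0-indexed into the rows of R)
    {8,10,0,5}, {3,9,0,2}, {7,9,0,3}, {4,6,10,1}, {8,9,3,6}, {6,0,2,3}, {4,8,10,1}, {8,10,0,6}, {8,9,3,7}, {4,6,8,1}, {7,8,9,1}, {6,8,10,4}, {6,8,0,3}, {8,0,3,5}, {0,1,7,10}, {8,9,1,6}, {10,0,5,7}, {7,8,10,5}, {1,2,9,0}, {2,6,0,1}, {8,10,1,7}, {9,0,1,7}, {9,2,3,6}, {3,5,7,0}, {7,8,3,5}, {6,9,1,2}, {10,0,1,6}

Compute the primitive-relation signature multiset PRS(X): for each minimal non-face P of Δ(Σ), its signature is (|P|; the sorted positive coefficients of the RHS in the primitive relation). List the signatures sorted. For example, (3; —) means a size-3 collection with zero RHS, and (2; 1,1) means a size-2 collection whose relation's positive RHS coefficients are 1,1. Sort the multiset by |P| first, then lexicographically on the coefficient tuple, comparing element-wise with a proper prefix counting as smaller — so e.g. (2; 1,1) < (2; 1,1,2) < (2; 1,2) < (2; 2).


Δ(Σ) — 11 vertices, 22 min non-faces:

  P = {3,10}:  v_{3} + v_{10} = 0  →  sig = (2; —)
  P = {6,7}:  v_{6} + v_{7} = 0  →  sig = (2; —)
  P = {1,3}:  v_{1} + v_{3} = v_{9}  →  sig = (2; 1)
  P = {1,5}:  v_{1} + v_{5} = v_{7}  →  sig = (2; 1)
  P = {9,10}:  v_{9} + v_{10} = v_{1}  →  sig = (2; 1)
  P = {0,4}:  v_{0} + v_{4} = v_{6} + v_{10}  →  sig = (2; 1,1)
  P = {2,5}:  v_{2} + v_{5} = v_{0} + v_{3}  →  sig = (2; 1,1)
  P = {2,7}:  v_{2} + v_{7} = v_{0} + v_{9}  →  sig = (2; 1,1)
  P = {2,8}:  v_{2} + v_{8} = v_{3} + v_{6}  →  sig = (2; 1,1)
  P = {4,5}:  v_{4} + v_{5} = v_{8} + v_{10}  →  sig = (2; 1,1)
  P = {5,6}:  v_{5} + v_{6} = v_{0} + v_{8}  →  sig = (2; 1,1)
  P = {5,9}:  v_{5} + v_{9} = v_{3} + v_{7}  →  sig = (2; 1,1)
  P = {2,10}:  v_{2} + v_{10} = v_{0} + v_{1} + v_{6}  →  sig = (2; 1,1,1)
  P = {3,4}:  v_{3} + v_{4} = v_{1} + v_{6} + v_{8}  →  sig = (2; 1,1,1)
  P = {4,7}:  v_{4} + v_{7} = v_{1} + v_{8} + v_{10}  →  sig = (2; 1,1,1)
  P = {4,9}:  v_{4} + v_{9} = 2·v_{1} + v_{6} + v_{8}  →  sig = (2; 1,1,2)
  P = {2,4}:  v_{2} + v_{4} = v_{1} + 2·v_{6}  →  sig = (2; 1,2)
  P = {0,1,8}:  v_{0} + v_{1} + v_{8} = 0  →  sig = (3; —)
  P = {0,6,9}:  v_{0} + v_{6} + v_{9} = v_{2}  →  sig = (3; 1)
  P = {0,7,8}:  v_{0} + v_{7} + v_{8} = v_{5}  →  sig = (3; 1)
  P = {0,8,9}:  v_{0} + v_{8} + v_{9} = v_{3}  →  sig = (3; 1)
  P = {1,6,8,10}:  v_{1} + v_{6} + v_{8} + v_{10} = v_{4}  →  sig = (4; 1)

so the primitive-relation signature multiset is
[(2; —), (2; —), (2; 1), (2; 1), (2; 1), (2; 1,1), (2; 1,1), (2; 1,1), (2; 1,1), (2; 1,1), (2; 1,1), (2; 1,1), (2; 1,1,1), (2; 1,1,1), (2; 1,1,1), (2; 1,1,2), (2; 1,2), (3; —), (3; 1), (3; 1), (3; 1), (4; 1)]
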